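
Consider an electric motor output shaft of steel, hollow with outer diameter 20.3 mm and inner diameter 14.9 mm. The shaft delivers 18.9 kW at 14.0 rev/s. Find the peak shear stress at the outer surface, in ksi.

26.7 ksi

ω = 2π·14.0 = 87.96 rad/s, so T = P/ω = 18.9×10³ / 87.96 = 214.9 N·m.
J = π(d_o⁴ − d_i⁴)/32 = π(0.0203⁴ − 0.0149⁴)/32 = 1.183×10^-8 m⁴.
τ_max = T·r/J = 214.9 × 0.0102 / 1.183×10^-8 = 1.843×10^8 Pa.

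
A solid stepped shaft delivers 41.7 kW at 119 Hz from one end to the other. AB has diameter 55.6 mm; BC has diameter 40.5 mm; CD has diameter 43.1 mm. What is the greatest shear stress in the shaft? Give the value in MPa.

4.28 MPa

ω = 2π·119 = 747.7 rad/s, so T = P/ω = 41.7×10³ / 747.7 = 55.77 N·m.
Under the same torque, τ_max = 16T/(πd³) is largest where d is smallest — segment BC (d = 40.5 mm).
τ_max = 16·55.77/(π·(0.0405)³) = 4.276×10^6 Pa.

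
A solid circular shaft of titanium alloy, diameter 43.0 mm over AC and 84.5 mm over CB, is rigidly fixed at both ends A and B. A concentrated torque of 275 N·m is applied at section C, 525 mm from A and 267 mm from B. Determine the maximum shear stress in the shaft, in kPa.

Compatibility: T_A·a/J_AC = T_B·b/J_CB with T_A + T_B = T₀.
J_AC = 3.36×10^-7 m⁴, J_CB = 5.01×10^-6 m⁴, so T_A = T₀·(J_AC/a)/((J_AC/a)+(J_CB/b)) = 9.069 N·m, T_B = 265.9 N·m.
τ in each portion: τ_AC = 5.81×10^5 Pa, τ_CB = 2.24×10^6 Pa; maximum is in CB.
τ_max = T_CB·r/J = 265.9·0.0423/5.01×10^-6 = 2.245×10^6 Pa.

2240 kPa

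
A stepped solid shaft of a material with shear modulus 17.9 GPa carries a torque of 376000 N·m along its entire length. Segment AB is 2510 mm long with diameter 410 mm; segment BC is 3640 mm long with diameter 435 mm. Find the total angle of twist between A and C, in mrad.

J_AB = π(0.410)⁴/32 = 2.77×10^-3 m⁴; J_BC = π(0.435)⁴/32 = 3.52×10^-3 m⁴.
θ = (T/G)·Σ L_i/J_i = (376000/17.9×10⁹)·(2.51/2.77×10^-3 + 3.64/3.52×10^-3) = 0.04076 rad.

40.8 mrad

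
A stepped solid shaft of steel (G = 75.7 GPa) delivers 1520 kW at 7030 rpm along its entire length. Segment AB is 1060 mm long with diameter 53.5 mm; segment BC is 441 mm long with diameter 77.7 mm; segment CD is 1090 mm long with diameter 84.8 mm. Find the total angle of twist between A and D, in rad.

ω = 2π·7030/60 = 736.2 rad/s, so T = P/ω = 1520×10³ / 736.2 = 2065 N·m.
J_AB = π(0.0535)⁴/32 = 8.04×10^-7 m⁴; J_BC = π(0.0777)⁴/32 = 3.58×10^-6 m⁴; J_CD = π(0.0848)⁴/32 = 5.08×10^-6 m⁴.
θ = (T/G)·Σ L_i/J_i = (2065/75.7×10⁹)·(1.06/8.04×10^-7 + 0.441/3.58×10^-6 + 1.09/5.08×10^-6) = 0.04516 rad.

0.0452 rad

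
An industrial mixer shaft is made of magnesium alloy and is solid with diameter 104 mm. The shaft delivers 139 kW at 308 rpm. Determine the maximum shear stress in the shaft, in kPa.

ω = 2π·308/60 = 32.25 rad/s, so T = P/ω = 139×10³ / 32.25 = 4310 N·m.
J = πd⁴/32 = π(0.104)⁴/32 = 1.149×10^-5 m⁴.
τ_max = T·r/J = 4310 × 0.0520 / 1.149×10^-5 = 1.951×10^7 Pa.

19500 kPa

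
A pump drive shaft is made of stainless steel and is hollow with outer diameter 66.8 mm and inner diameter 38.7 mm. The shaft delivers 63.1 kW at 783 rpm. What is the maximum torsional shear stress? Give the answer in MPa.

14.8 MPa

ω = 2π·783/60 = 82.00 rad/s, so T = P/ω = 63.1×10³ / 82.00 = 769.6 N·m.
J = π(d_o⁴ − d_i⁴)/32 = π(0.0668⁴ − 0.0387⁴)/32 = 1.735×10^-6 m⁴.
τ_max = T·r/J = 769.6 × 0.0334 / 1.735×10^-6 = 1.482×10^7 Pa.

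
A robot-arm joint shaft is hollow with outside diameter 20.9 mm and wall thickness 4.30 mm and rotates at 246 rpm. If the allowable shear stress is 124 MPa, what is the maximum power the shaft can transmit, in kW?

5.04 kW

J = π(d_o⁴ − d_i⁴)/32 = π(0.0209⁴ − 0.0123⁴)/32 = 1.648×10^-8 m⁴.
T_max = τ_allow·J/r = 1.24×10^8 × 1.648×10^-8 / 0.0104 = 195.6 N·m.
ω = 2π·246/60 = 25.76 rad/s, so P_max = T_max·ω = 5039 W.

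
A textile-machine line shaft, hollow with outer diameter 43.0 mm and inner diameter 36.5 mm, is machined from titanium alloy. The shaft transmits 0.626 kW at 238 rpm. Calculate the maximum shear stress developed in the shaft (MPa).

ω = 2π·238/60 = 24.92 rad/s, so T = P/ω = 0.626×10³ / 24.92 = 25.12 N·m.
J = π(d_o⁴ − d_i⁴)/32 = π(0.0430⁴ − 0.0365⁴)/32 = 1.614×10^-7 m⁴.
τ_max = T·r/J = 25.12 × 0.0215 / 1.614×10^-7 = 3.346×10^6 Pa.

3.35 MPa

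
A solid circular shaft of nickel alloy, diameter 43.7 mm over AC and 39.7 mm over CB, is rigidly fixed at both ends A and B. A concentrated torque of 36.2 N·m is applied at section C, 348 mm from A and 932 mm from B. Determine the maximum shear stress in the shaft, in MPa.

Compatibility: T_A·a/J_AC = T_B·b/J_CB with T_A + T_B = T₀.
J_AC = 3.58×10^-7 m⁴, J_CB = 2.44×10^-7 m⁴, so T_A = T₀·(J_AC/a)/((J_AC/a)+(J_CB/b)) = 28.86 N·m, T_B = 7.340 N·m.
τ in each portion: τ_AC = 1.76×10^6 Pa, τ_CB = 5.97×10^5 Pa; maximum is in AC.
τ_max = T_AC·r/J = 28.86·0.0219/3.58×10^-7 = 1.761×10^6 Pa.

1.76 MPa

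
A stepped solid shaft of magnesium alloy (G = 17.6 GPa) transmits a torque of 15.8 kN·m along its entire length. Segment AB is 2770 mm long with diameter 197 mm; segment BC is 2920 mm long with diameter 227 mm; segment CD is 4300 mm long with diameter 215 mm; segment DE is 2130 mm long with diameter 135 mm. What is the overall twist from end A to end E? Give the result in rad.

J_AB = π(0.197)⁴/32 = 1.48×10^-4 m⁴; J_BC = π(0.227)⁴/32 = 2.61×10^-4 m⁴; J_CD = π(0.215)⁴/32 = 2.10×10^-4 m⁴; J_DE = π(0.135)⁴/32 = 3.26×10^-5 m⁴.
θ = (T/G)·Σ L_i/J_i = (15800/17.6×10⁹)·(2.77/1.48×10^-4 + 2.92/2.61×10^-4 + 4.30/2.10×10^-4 + 2.13/3.26×10^-5) = 0.1039 rad.

0.104 rad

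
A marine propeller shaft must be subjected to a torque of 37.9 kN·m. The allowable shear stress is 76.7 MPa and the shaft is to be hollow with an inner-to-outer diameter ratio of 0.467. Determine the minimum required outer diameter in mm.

138 mm

For a hollow shaft with d_i/d_o = 0.467: τ_max = 16T/(π d_o³ (1−k⁴)), so d_o = [16T/(π τ_allow (1−k⁴))]^(1/3) = [16·37900/(π·7.67×10^7·0.9524)]^(1/3) = 0.1382 m.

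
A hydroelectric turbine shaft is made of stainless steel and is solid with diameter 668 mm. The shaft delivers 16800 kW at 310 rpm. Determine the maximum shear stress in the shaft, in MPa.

ω = 2π·310/60 = 32.46 rad/s, so T = P/ω = 16800×10³ / 32.46 = 517500 N·m.
J = πd⁴/32 = π(0.668)⁴/32 = 0.01955 m⁴.
τ_max = T·r/J = 517500 × 0.334 / 0.01955 = 8.842×10^6 Pa.

8.84 MPa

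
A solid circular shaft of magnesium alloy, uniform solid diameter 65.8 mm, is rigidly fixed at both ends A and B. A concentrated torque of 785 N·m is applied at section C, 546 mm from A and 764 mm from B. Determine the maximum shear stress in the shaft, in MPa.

8.18 MPa

With uniform GJ and both ends fixed, compatibility θ_AC = θ_CB gives T_A·a = T_B·b, together with T_A + T_B = T₀.
T_A = T₀·b/(a+b) = 785.0·764/1310 = 457.8 N·m; T_B = 327.2 N·m.
τ in each portion: τ_AC = 8.18×10^6 Pa, τ_CB = 5.85×10^6 Pa; maximum is in AC.
τ_max = T_AC·r/J = 457.8·0.0329/1.84×10^-6 = 8.184×10^6 Pa.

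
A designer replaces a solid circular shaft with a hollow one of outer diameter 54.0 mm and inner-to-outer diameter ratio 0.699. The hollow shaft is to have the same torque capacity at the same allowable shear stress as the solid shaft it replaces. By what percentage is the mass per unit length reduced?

38.7 %

Equal τ_max and T ⇒ the solid shaft needs d_s³ = d_o³(1−k⁴), so d_s = 54.0·(1−0.699⁴)^(1/3) = 49.31 mm.
Area ratio A_h/A_s = d_o²(1−k²)/d_s² = (1−k²)/(1−k⁴)^(2/3) = 0.6134.
Mass saving = 1 − 0.6134 = 38.7 %.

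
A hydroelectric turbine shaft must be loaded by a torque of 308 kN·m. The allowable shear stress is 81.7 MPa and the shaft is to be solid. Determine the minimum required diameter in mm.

For a solid shaft τ_max = 16T/(πd³), so d = (16T/(π τ_allow))^(1/3) = (16·308000/(π·8.17×10^7))^(1/3) = 0.2678 m.

268 mm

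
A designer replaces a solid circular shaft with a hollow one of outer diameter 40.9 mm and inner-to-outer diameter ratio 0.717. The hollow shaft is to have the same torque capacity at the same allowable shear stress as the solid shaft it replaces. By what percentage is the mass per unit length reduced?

40.4 %

Equal τ_max and T ⇒ the solid shaft needs d_s³ = d_o³(1−k⁴), so d_s = 40.9·(1−0.717⁴)^(1/3) = 36.92 mm.
Area ratio A_h/A_s = d_o²(1−k²)/d_s² = (1−k²)/(1−k⁴)^(2/3) = 0.5962.
Mass saving = 1 − 0.5962 = 40.4 %.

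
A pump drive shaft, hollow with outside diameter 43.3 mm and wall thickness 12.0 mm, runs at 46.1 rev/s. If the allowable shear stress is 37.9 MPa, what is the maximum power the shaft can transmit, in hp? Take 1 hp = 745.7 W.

J = π(d_o⁴ − d_i⁴)/32 = π(0.0433⁴ − 0.0193⁴)/32 = 3.315×10^-7 m⁴.
T_max = τ_allow·J/r = 3.79×10^7 × 3.315×10^-7 / 0.0216 = 580.3 N·m.
ω = 2π·46.1 = 289.7 rad/s, so P_max = T_max·ω = 1.681×10^5 W.

225 hp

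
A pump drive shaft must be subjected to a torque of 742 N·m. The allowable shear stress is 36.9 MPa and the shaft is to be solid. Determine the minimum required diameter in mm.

46.8 mm

For a solid shaft τ_max = 16T/(πd³), so d = (16T/(π τ_allow))^(1/3) = (16·742.0/(π·3.69×10^7))^(1/3) = 0.04679 m.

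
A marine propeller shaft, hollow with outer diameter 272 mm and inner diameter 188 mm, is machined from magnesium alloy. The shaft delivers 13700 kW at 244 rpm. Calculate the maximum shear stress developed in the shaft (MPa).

ω = 2π·244/60 = 25.55 rad/s, so T = P/ω = 13700×10³ / 25.55 = 536200 N·m.
J = π(d_o⁴ − d_i⁴)/32 = π(0.272⁴ − 0.188⁴)/32 = 4.147×10^-4 m⁴.
τ_max = T·r/J = 536200 × 0.136 / 4.147×10^-4 = 1.758×10^8 Pa.

176 MPa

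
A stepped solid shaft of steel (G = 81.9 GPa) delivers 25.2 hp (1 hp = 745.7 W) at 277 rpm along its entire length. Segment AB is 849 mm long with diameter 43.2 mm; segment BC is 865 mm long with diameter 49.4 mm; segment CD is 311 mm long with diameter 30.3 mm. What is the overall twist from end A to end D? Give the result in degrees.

3.50°

ω = 2π·277/60 = 29.01 rad/s, so T = P/ω = 25.2×745.7 / 29.01 = 647.8 N·m.
J_AB = π(0.0432)⁴/32 = 3.42×10^-7 m⁴; J_BC = π(0.0494)⁴/32 = 5.85×10^-7 m⁴; J_CD = π(0.0303)⁴/32 = 8.28×10^-8 m⁴.
θ = (T/G)·Σ L_i/J_i = (647.8/81.9×10⁹)·(0.849/3.42×10^-7 + 0.865/5.85×10^-7 + 0.311/8.28×10^-8) = 0.06107 rad.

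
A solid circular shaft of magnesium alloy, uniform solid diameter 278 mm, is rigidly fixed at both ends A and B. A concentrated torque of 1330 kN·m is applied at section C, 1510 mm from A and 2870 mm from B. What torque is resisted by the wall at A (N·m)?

871000 N·m

With uniform GJ and both ends fixed, compatibility θ_AC = θ_CB gives T_A·a = T_B·b, together with T_A + T_B = T₀.
T_A = T₀·b/(a+b) = 1.330e6·2870/4380 = 871500 N·m; T_B = 458500 N·m.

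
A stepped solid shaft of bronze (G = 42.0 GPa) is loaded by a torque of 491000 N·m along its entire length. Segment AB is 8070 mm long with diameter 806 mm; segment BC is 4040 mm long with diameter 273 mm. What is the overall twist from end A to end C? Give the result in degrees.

5.09°

J_AB = π(0.806)⁴/32 = 0.0414 m⁴; J_BC = π(0.273)⁴/32 = 5.45×10^-4 m⁴.
θ = (T/G)·Σ L_i/J_i = (491000/42.0×10⁹)·(8.07/0.0414 + 4.04/5.45×10^-4) = 0.08889 rad.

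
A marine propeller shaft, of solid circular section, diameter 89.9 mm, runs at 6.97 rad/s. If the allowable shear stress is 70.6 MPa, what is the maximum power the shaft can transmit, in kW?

J = πd⁴/32 = π(0.0899)⁴/32 = 6.413×10^-6 m⁴.
T_max = τ_allow·J/r = 7.06×10^7 × 6.413×10^-6 / 0.0450 = 10070 N·m.
ω = 6.97 rad/s, so P_max = T_max·ω = 7.020×10^4 W.

70.2 kW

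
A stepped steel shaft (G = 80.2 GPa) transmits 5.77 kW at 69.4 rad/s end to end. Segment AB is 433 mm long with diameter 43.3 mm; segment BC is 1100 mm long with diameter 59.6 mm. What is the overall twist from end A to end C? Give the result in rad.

ω = 69.4 rad/s, so T = P/ω = 5.77×10³ / 69.40 = 83.14 N·m.
J_AB = π(0.0433)⁴/32 = 3.45×10^-7 m⁴; J_BC = π(0.0596)⁴/32 = 1.24×10^-6 m⁴.
θ = (T/G)·Σ L_i/J_i = (83.14/80.2×10⁹)·(0.433/3.45×10^-7 + 1.10/1.24×10^-6) = 2.221×10^-3 rad.

0.00222 rad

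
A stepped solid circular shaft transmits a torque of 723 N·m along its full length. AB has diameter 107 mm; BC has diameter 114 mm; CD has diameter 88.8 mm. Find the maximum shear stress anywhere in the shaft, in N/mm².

5.26 N/mm²

Under the same torque, τ_max = 16T/(πd³) is largest where d is smallest — segment CD (d = 88.8 mm).
τ_max = 16·723.0/(π·(0.0888)³) = 5.259×10^6 Pa.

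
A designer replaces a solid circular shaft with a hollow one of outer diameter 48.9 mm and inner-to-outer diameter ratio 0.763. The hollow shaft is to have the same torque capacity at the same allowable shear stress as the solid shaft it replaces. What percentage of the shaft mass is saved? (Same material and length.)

Equal τ_max and T ⇒ the solid shaft needs d_s³ = d_o³(1−k⁴), so d_s = 48.9·(1−0.763⁴)^(1/3) = 42.60 mm.
Area ratio A_h/A_s = d_o²(1−k²)/d_s² = (1−k²)/(1−k⁴)^(2/3) = 0.5506.
Mass saving = 1 − 0.5506 = 44.9 %.

44.9 %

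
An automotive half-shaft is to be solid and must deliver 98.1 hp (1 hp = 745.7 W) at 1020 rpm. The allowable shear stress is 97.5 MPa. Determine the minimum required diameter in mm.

ω = 2π·1020/60 = 106.8 rad/s, so T = P/ω = 98.1×745.7 / 106.8 = 684.9 N·m.
For a solid shaft τ_max = 16T/(πd³), so d = (16T/(π τ_allow))^(1/3) = (16·684.9/(π·9.75×10^7))^(1/3) = 0.03295 m.

33.0 mm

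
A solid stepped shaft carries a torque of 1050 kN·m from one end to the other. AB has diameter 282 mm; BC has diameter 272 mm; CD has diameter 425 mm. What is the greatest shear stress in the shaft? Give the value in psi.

38500 psi

Under the same torque, τ_max = 16T/(πd³) is largest where d is smallest — segment BC (d = 272 mm).
τ_max = 16·1.050e6/(π·(0.272)³) = 2.657×10^8 Pa.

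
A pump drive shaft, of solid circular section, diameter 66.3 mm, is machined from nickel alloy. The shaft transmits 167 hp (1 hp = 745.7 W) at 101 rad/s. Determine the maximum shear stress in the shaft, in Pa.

2.15e7 Pa

ω = 101 rad/s, so T = P/ω = 167×745.7 / 101.0 = 1233 N·m.
J = πd⁴/32 = π(0.0663)⁴/32 = 1.897×10^-6 m⁴.
τ_max = T·r/J = 1233 × 0.0331 / 1.897×10^-6 = 2.155×10^7 Pa.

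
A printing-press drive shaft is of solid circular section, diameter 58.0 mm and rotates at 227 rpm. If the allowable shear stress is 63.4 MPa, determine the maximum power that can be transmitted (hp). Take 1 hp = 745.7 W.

J = πd⁴/32 = π(0.0580)⁴/32 = 1.111×10^-6 m⁴.
T_max = τ_allow·J/r = 6.34×10^7 × 1.111×10^-6 / 0.0290 = 2429 N·m.
ω = 2π·227/60 = 23.77 rad/s, so P_max = T_max·ω = 5.774×10^4 W.

77.4 hp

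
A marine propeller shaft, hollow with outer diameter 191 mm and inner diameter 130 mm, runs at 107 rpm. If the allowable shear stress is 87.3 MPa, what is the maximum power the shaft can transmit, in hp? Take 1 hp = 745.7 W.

J = π(d_o⁴ − d_i⁴)/32 = π(0.191⁴ − 0.130⁴)/32 = 1.026×10^-4 m⁴.
T_max = τ_allow·J/r = 8.73×10^7 × 1.026×10^-4 / 0.0955 = 93810 N·m.
ω = 2π·107/60 = 11.21 rad/s, so P_max = T_max·ω = 1.051×10^6 W.

1410 hp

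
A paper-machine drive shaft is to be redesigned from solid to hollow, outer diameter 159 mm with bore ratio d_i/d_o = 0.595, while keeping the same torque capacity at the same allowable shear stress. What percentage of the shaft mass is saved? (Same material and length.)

Equal τ_max and T ⇒ the solid shaft needs d_s³ = d_o³(1−k⁴), so d_s = 159·(1−0.595⁴)^(1/3) = 152.1 mm.
Area ratio A_h/A_s = d_o²(1−k²)/d_s² = (1−k²)/(1−k⁴)^(2/3) = 0.7063.
Mass saving = 1 − 0.7063 = 29.4 %.

29.4 %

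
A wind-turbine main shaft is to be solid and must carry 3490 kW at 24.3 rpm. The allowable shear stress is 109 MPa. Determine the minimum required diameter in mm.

400 mm

ω = 2π·24.3/60 = 2.545 rad/s, so T = P/ω = 3490×10³ / 2.545 = 1.371e6 N·m.
For a solid shaft τ_max = 16T/(πd³), so d = (16T/(π τ_allow))^(1/3) = (16·1.371e6/(π·1.09×10^8))^(1/3) = 0.4002 m.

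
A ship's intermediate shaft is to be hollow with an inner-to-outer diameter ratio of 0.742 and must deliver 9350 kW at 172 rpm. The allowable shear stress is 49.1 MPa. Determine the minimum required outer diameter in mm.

ω = 2π·172/60 = 18.01 rad/s, so T = P/ω = 9350×10³ / 18.01 = 519100 N·m.
For a hollow shaft with d_i/d_o = 0.742: τ_max = 16T/(π d_o³ (1−k⁴)), so d_o = [16T/(π τ_allow (1−k⁴))]^(1/3) = [16·519100/(π·4.91×10^7·0.6969)]^(1/3) = 0.4259 m.

426 mm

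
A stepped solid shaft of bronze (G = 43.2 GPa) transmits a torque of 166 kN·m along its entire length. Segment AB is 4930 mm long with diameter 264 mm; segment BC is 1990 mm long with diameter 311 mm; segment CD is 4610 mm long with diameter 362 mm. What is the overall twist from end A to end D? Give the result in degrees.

3.36°

J_AB = π(0.264)⁴/32 = 4.77×10^-4 m⁴; J_BC = π(0.311)⁴/32 = 9.18×10^-4 m⁴; J_CD = π(0.362)⁴/32 = 1.69×10^-3 m⁴.
θ = (T/G)·Σ L_i/J_i = (166000/43.2×10⁹)·(4.93/4.77×10^-4 + 1.99/9.18×10^-4 + 4.61/1.69×10^-3) = 0.05856 rad.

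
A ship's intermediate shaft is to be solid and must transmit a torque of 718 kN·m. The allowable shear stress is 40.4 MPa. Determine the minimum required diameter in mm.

449 mm

For a solid shaft τ_max = 16T/(πd³), so d = (16T/(π τ_allow))^(1/3) = (16·718000/(π·4.04×10^7))^(1/3) = 0.4490 m.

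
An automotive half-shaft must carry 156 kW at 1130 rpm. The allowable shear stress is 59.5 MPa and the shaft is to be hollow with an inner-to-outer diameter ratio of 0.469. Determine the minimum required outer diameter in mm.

49.1 mm

ω = 2π·1130/60 = 118.3 rad/s, so T = P/ω = 156×10³ / 118.3 = 1318 N·m.
For a hollow shaft with d_i/d_o = 0.469: τ_max = 16T/(π d_o³ (1−k⁴)), so d_o = [16T/(π τ_allow (1−k⁴))]^(1/3) = [16·1318/(π·5.95×10^7·0.9516)]^(1/3) = 0.04913 m.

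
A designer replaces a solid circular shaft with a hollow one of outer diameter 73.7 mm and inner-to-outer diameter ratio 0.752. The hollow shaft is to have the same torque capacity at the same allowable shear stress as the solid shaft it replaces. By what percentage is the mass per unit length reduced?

Equal τ_max and T ⇒ the solid shaft needs d_s³ = d_o³(1−k⁴), so d_s = 73.7·(1−0.752⁴)^(1/3) = 64.82 mm.
Area ratio A_h/A_s = d_o²(1−k²)/d_s² = (1−k²)/(1−k⁴)^(2/3) = 0.5618.
Mass saving = 1 − 0.5618 = 43.8 %.

43.8 %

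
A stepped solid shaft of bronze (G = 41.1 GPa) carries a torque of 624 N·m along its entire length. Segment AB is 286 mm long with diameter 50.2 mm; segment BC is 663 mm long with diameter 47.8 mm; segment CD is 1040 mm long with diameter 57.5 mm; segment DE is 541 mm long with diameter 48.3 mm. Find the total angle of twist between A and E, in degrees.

3.25°

J_AB = π(0.0502)⁴/32 = 6.23×10^-7 m⁴; J_BC = π(0.0478)⁴/32 = 5.13×10^-7 m⁴; J_CD = π(0.0575)⁴/32 = 1.07×10^-6 m⁴; J_DE = π(0.0483)⁴/32 = 5.34×10^-7 m⁴.
θ = (T/G)·Σ L_i/J_i = (624.0/41.1×10⁹)·(0.286/6.23×10^-7 + 0.663/5.13×10^-7 + 1.04/1.07×10^-6 + 0.541/5.34×10^-7) = 0.05669 rad.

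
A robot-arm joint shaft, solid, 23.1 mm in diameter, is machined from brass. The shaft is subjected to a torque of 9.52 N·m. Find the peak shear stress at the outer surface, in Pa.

J = πd⁴/32 = π(0.0231)⁴/32 = 2.795×10^-8 m⁴.
τ_max = T·r/J = 9.520 × 0.0116 / 2.795×10^-8 = 3.933×10^6 Pa.

3.93e6 Pa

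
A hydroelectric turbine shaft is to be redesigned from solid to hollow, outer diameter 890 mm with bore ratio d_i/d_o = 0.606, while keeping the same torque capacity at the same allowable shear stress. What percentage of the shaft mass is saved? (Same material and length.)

Equal τ_max and T ⇒ the solid shaft needs d_s³ = d_o³(1−k⁴), so d_s = 890·(1−0.606⁴)^(1/3) = 848.0 mm.
Area ratio A_h/A_s = d_o²(1−k²)/d_s² = (1−k²)/(1−k⁴)^(2/3) = 0.6969.
Mass saving = 1 − 0.6969 = 30.3 %.

30.3 %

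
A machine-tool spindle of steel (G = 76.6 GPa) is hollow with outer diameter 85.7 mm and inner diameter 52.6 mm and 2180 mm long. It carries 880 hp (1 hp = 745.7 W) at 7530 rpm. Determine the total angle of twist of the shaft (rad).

ω = 2π·7530/60 = 788.5 rad/s, so T = P/ω = 880×745.7 / 788.5 = 832.2 N·m.
J = π(d_o⁴ − d_i⁴)/32 = π(0.0857⁴ − 0.0526⁴)/32 = 4.544×10^-6 m⁴.
θ = T·L/(G·J) = 832.2 × 2.18 / (76.6×10⁹ × 4.544×10^-6) = 5.212×10^-3 rad.

0.00521 rad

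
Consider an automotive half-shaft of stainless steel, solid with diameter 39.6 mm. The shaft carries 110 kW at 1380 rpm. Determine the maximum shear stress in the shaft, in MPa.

62.4 MPa

ω = 2π·1380/60 = 144.5 rad/s, so T = P/ω = 110×10³ / 144.5 = 761.2 N·m.
J = πd⁴/32 = π(0.0396)⁴/32 = 2.414×10^-7 m⁴.
τ_max = T·r/J = 761.2 × 0.0198 / 2.414×10^-7 = 6.243×10^7 Pa.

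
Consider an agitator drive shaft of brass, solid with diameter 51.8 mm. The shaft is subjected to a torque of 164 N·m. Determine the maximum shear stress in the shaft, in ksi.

J = πd⁴/32 = π(0.0518)⁴/32 = 7.068×10^-7 m⁴.
τ_max = T·r/J = 164.0 × 0.0259 / 7.068×10^-7 = 6.009×10^6 Pa.

0.872 ksi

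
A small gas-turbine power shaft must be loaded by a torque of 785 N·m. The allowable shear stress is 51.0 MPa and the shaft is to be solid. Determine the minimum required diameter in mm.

42.8 mm

For a solid shaft τ_max = 16T/(πd³), so d = (16T/(π τ_allow))^(1/3) = (16·785.0/(π·5.10×10^7))^(1/3) = 0.04280 m.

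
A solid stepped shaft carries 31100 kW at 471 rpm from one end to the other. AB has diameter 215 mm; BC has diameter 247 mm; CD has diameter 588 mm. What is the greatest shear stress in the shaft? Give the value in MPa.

ω = 2π·471/60 = 49.32 rad/s, so T = P/ω = 31100×10³ / 49.32 = 630500 N·m.
Under the same torque, τ_max = 16T/(πd³) is largest where d is smallest — segment AB (d = 215 mm).
τ_max = 16·630500/(π·(0.215)³) = 3.231×10^8 Pa.

323 MPa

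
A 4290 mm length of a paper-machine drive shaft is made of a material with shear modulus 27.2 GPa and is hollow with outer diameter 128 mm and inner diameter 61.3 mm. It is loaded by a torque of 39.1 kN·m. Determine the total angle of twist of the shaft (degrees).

14.2°

J = π(d_o⁴ − d_i⁴)/32 = π(0.128⁴ − 0.0613⁴)/32 = 2.497×10^-5 m⁴.
θ = T·L/(G·J) = 39100 × 4.29 / (27.2×10⁹ × 2.497×10^-5) = 0.2470 rad.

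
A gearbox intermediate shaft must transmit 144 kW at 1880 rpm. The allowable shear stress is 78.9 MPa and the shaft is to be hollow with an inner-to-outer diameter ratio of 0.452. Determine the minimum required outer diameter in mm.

36.7 mm

ω = 2π·1880/60 = 196.9 rad/s, so T = P/ω = 144×10³ / 196.9 = 731.4 N·m.
For a hollow shaft with d_i/d_o = 0.452: τ_max = 16T/(π d_o³ (1−k⁴)), so d_o = [16T/(π τ_allow (1−k⁴))]^(1/3) = [16·731.4/(π·7.89×10^7·0.9583)]^(1/3) = 0.03666 m.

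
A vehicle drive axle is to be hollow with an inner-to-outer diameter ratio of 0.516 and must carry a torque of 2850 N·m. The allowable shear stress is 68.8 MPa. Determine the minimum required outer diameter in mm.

For a hollow shaft with d_i/d_o = 0.516: τ_max = 16T/(π d_o³ (1−k⁴)), so d_o = [16T/(π τ_allow (1−k⁴))]^(1/3) = [16·2850/(π·6.88×10^7·0.9291)]^(1/3) = 0.06101 m.

61.0 mm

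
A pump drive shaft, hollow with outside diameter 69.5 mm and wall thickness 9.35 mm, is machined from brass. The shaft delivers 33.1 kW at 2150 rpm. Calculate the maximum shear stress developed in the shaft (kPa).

ω = 2π·2150/60 = 225.1 rad/s, so T = P/ω = 33.1×10³ / 225.1 = 147.0 N·m.
J = π(d_o⁴ − d_i⁴)/32 = π(0.0695⁴ − 0.0508⁴)/32 = 1.637×10^-6 m⁴.
τ_max = T·r/J = 147.0 × 0.0348 / 1.637×10^-6 = 3.121×10^6 Pa.

3120 kPa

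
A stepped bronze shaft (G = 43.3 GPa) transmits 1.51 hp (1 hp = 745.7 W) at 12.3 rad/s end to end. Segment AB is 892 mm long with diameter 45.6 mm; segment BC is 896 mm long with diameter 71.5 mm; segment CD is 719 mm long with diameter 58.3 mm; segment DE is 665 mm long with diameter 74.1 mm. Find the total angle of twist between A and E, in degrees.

0.401°

ω = 12.3 rad/s, so T = P/ω = 1.51×745.7 / 12.30 = 91.55 N·m.
J_AB = π(0.0456)⁴/32 = 4.24×10^-7 m⁴; J_BC = π(0.0715)⁴/32 = 2.57×10^-6 m⁴; J_CD = π(0.0583)⁴/32 = 1.13×10^-6 m⁴; J_DE = π(0.0741)⁴/32 = 2.96×10^-6 m⁴.
θ = (T/G)·Σ L_i/J_i = (91.55/43.3×10⁹)·(0.892/4.24×10^-7 + 0.896/2.57×10^-6 + 0.719/1.13×10^-6 + 0.665/2.96×10^-6) = 6.996×10^-3 rad.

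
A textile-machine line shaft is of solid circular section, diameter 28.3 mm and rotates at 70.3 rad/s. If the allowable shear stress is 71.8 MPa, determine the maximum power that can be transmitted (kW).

22.5 kW

J = πd⁴/32 = π(0.0283)⁴/32 = 6.297×10^-8 m⁴.
T_max = τ_allow·J/r = 7.18×10^7 × 6.297×10^-8 / 0.0142 = 319.5 N·m.
ω = 70.3 rad/s, so P_max = T_max·ω = 2.246×10^4 W.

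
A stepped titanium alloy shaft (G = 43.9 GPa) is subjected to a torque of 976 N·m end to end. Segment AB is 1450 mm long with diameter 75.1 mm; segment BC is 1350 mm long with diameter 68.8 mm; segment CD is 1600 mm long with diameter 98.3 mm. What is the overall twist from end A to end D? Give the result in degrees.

1.60°

J_AB = π(0.0751)⁴/32 = 3.12×10^-6 m⁴; J_BC = π(0.0688)⁴/32 = 2.20×10^-6 m⁴; J_CD = π(0.0983)⁴/32 = 9.17×10^-6 m⁴.
θ = (T/G)·Σ L_i/J_i = (976.0/43.9×10⁹)·(1.45/3.12×10^-6 + 1.35/2.20×10^-6 + 1.60/9.17×10^-6) = 0.02785 rad.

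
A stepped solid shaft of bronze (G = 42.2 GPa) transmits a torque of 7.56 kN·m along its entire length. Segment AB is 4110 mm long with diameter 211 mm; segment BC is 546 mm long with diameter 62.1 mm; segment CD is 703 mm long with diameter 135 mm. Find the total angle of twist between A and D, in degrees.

J_AB = π(0.211)⁴/32 = 1.95×10^-4 m⁴; J_BC = π(0.0621)⁴/32 = 1.46×10^-6 m⁴; J_CD = π(0.135)⁴/32 = 3.26×10^-5 m⁴.
θ = (T/G)·Σ L_i/J_i = (7560/42.2×10⁹)·(4.11/1.95×10^-4 + 0.546/1.46×10^-6 + 0.703/3.26×10^-5) = 0.07464 rad.

4.28°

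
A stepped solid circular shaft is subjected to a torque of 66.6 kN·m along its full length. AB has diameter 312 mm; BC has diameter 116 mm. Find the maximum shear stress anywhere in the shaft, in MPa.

217 MPa

Under the same torque, τ_max = 16T/(πd³) is largest where d is smallest — segment BC (d = 116 mm).
τ_max = 16·66600/(π·(0.116)³) = 2.173×10^8 Pa.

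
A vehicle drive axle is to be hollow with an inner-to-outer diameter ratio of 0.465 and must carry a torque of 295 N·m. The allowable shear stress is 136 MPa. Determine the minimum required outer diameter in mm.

For a hollow shaft with d_i/d_o = 0.465: τ_max = 16T/(π d_o³ (1−k⁴)), so d_o = [16T/(π τ_allow (1−k⁴))]^(1/3) = [16·295.0/(π·1.36×10^8·0.9532)]^(1/3) = 0.02263 m.

22.6 mm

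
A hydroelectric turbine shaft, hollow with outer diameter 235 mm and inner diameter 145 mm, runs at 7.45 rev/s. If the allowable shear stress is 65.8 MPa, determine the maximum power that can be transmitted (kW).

J = π(d_o⁴ − d_i⁴)/32 = π(0.235⁴ − 0.145⁴)/32 = 2.560×10^-4 m⁴.
T_max = τ_allow·J/r = 6.58×10^7 × 2.560×10^-4 / 0.117 = 143400 N·m.
ω = 2π·7.45 = 46.81 rad/s, so P_max = T_max·ω = 6.711×10^6 W.

6710 kW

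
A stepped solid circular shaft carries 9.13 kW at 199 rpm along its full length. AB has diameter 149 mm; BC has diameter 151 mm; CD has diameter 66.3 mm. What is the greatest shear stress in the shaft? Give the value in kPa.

7660 kPa

ω = 2π·199/60 = 20.84 rad/s, so T = P/ω = 9.13×10³ / 20.84 = 438.1 N·m.
Under the same torque, τ_max = 16T/(πd³) is largest where d is smallest — segment CD (d = 66.3 mm).
τ_max = 16·438.1/(π·(0.0663)³) = 7.656×10^6 Pa.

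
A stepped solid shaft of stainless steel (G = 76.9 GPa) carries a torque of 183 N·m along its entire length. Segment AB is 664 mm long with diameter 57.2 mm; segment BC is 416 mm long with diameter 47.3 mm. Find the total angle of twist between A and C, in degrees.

0.202°

J_AB = π(0.0572)⁴/32 = 1.05×10^-6 m⁴; J_BC = π(0.0473)⁴/32 = 4.91×10^-7 m⁴.
θ = (T/G)·Σ L_i/J_i = (183.0/76.9×10⁹)·(0.664/1.05×10^-6 + 0.416/4.91×10^-7) = 3.518×10^-3 rad.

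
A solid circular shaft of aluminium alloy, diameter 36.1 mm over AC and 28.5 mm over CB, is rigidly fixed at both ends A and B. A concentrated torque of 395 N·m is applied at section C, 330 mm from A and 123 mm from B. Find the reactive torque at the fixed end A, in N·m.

Compatibility: T_A·a/J_AC = T_B·b/J_CB with T_A + T_B = T₀.
J_AC = 1.67×10^-7 m⁴, J_CB = 6.48×10^-8 m⁴, so T_A = T₀·(J_AC/a)/((J_AC/a)+(J_CB/b)) = 193.4 N·m, T_B = 201.6 N·m.

193 N·m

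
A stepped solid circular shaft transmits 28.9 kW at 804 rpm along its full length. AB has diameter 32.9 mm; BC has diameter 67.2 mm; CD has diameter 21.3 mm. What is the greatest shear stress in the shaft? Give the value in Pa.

1.81e8 Pa

ω = 2π·804/60 = 84.19 rad/s, so T = P/ω = 28.9×10³ / 84.19 = 343.3 N·m.
Under the same torque, τ_max = 16T/(πd³) is largest where d is smallest — segment CD (d = 21.3 mm).
τ_max = 16·343.3/(π·(0.0213)³) = 1.809×10^8 Pa.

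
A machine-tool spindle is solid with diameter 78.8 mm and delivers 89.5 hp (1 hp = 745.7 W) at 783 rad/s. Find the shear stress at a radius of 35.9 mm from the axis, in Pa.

808000 Pa

ω = 783 rad/s, so T = P/ω = 89.5×745.7 / 783.0 = 85.24 N·m.
J = πd⁴/32 = π(0.0788)⁴/32 = 3.785×10^-6 m⁴.
Shear stress varies linearly with radius: τ = T·r/J = 85.24 × 0.0359 / 3.785×10^-6 = 8.084×10^5 Pa.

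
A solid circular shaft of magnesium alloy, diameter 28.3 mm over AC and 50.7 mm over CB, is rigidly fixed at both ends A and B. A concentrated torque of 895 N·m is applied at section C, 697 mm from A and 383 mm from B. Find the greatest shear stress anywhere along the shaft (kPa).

33200 kPa

Compatibility: T_A·a/J_AC = T_B·b/J_CB with T_A + T_B = T₀.
J_AC = 6.30×10^-8 m⁴, J_CB = 6.49×10^-7 m⁴, so T_A = T₀·(J_AC/a)/((J_AC/a)+(J_CB/b)) = 45.32 N·m, T_B = 849.7 N·m.
τ in each portion: τ_AC = 1.02×10^7 Pa, τ_CB = 3.32×10^7 Pa; maximum is in CB.
τ_max = T_CB·r/J = 849.7·0.0254/6.49×10^-7 = 3.320×10^7 Pa.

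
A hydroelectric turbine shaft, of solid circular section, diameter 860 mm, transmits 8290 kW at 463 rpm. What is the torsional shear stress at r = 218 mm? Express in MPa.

ω = 2π·463/60 = 48.49 rad/s, so T = P/ω = 8290×10³ / 48.49 = 171000 N·m.
J = πd⁴/32 = π(0.860)⁴/32 = 0.05370 m⁴.
Shear stress varies linearly with radius: τ = T·r/J = 171000 × 0.218 / 0.05370 = 6.941×10^5 Pa.

0.694 MPa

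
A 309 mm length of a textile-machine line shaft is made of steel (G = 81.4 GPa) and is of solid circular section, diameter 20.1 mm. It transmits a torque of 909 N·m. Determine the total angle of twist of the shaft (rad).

J = πd⁴/32 = π(0.0201)⁴/32 = 1.602×10^-8 m⁴.
θ = T·L/(G·J) = 909.0 × 0.309 / (81.4×10⁹ × 1.602×10^-8) = 0.2153 rad.

0.215 rad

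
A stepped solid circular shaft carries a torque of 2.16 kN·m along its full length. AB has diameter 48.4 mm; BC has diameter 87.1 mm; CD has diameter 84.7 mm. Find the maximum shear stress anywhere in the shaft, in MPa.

97.0 MPa

Under the same torque, τ_max = 16T/(πd³) is largest where d is smallest — segment AB (d = 48.4 mm).
τ_max = 16·2160/(π·(0.0484)³) = 9.703×10^7 Pa.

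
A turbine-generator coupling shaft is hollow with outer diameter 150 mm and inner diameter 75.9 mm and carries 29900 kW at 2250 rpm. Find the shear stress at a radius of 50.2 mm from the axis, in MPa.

ω = 2π·2250/60 = 235.6 rad/s, so T = P/ω = 29900×10³ / 235.6 = 126900 N·m.
J = π(d_o⁴ − d_i⁴)/32 = π(0.150⁴ − 0.0759⁴)/32 = 4.644×10^-5 m⁴.
Shear stress varies linearly with radius: τ = T·r/J = 126900 × 0.0502 / 4.644×10^-5 = 1.372×10^8 Pa.

137 MPa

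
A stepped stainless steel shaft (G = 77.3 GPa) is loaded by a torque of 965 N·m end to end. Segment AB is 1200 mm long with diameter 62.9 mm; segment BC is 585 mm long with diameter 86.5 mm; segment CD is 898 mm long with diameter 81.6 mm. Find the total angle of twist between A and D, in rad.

J_AB = π(0.0629)⁴/32 = 1.54×10^-6 m⁴; J_BC = π(0.0865)⁴/32 = 5.50×10^-6 m⁴; J_CD = π(0.0816)⁴/32 = 4.35×10^-6 m⁴.
θ = (T/G)·Σ L_i/J_i = (965.0/77.3×10⁹)·(1.20/1.54×10^-6 + 0.585/5.50×10^-6 + 0.898/4.35×10^-6) = 0.01365 rad.

0.0137 rad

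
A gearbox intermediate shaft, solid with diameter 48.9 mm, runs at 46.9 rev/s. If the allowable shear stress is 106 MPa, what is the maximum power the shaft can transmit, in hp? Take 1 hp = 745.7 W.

J = πd⁴/32 = π(0.0489)⁴/32 = 5.614×10^-7 m⁴.
T_max = τ_allow·J/r = 1.06×10^8 × 5.614×10^-7 / 0.0244 = 2434 N·m.
ω = 2π·46.9 = 294.7 rad/s, so P_max = T_max·ω = 7.172×10^5 W.

962 hp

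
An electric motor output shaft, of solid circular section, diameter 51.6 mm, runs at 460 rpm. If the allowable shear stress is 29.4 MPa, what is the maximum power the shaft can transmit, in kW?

J = πd⁴/32 = π(0.0516)⁴/32 = 6.960×10^-7 m⁴.
T_max = τ_allow·J/r = 2.94×10^7 × 6.960×10^-7 / 0.0258 = 793.1 N·m.
ω = 2π·460/60 = 48.17 rad/s, so P_max = T_max·ω = 3.820×10^4 W.

38.2 kW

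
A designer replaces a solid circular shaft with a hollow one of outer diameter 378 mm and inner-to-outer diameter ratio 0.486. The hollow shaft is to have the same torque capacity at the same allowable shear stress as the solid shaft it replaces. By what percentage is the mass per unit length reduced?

20.6 %

Equal τ_max and T ⇒ the solid shaft needs d_s³ = d_o³(1−k⁴), so d_s = 378·(1−0.486⁴)^(1/3) = 370.8 mm.
Area ratio A_h/A_s = d_o²(1−k²)/d_s² = (1−k²)/(1−k⁴)^(2/3) = 0.7936.
Mass saving = 1 − 0.7936 = 20.6 %.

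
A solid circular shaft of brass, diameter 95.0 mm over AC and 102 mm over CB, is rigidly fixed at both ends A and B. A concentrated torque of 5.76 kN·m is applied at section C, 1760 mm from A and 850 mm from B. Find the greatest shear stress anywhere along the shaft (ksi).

2.94 ksi

Compatibility: T_A·a/J_AC = T_B·b/J_CB with T_A + T_B = T₀.
J_AC = 8.00×10^-6 m⁴, J_CB = 1.06×10^-5 m⁴, so T_A = T₀·(J_AC/a)/((J_AC/a)+(J_CB/b)) = 1535 N·m, T_B = 4225 N·m.
τ in each portion: τ_AC = 9.12×10^6 Pa, τ_CB = 2.03×10^7 Pa; maximum is in CB.
τ_max = T_CB·r/J = 4225·0.0510/1.06×10^-5 = 2.028×10^7 Pa.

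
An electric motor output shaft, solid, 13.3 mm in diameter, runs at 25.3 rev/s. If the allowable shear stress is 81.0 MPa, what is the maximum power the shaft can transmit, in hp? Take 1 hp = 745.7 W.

J = πd⁴/32 = π(0.0133)⁴/32 = 3.072×10^-9 m⁴.
T_max = τ_allow·J/r = 8.10×10^7 × 3.072×10^-9 / 0.00665 = 37.42 N·m.
ω = 2π·25.3 = 159.0 rad/s, so P_max = T_max·ω = 5948 W.

7.98 hp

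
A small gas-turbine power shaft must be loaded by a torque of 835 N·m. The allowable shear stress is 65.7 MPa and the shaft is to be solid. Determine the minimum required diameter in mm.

For a solid shaft τ_max = 16T/(πd³), so d = (16T/(π τ_allow))^(1/3) = (16·835.0/(π·6.57×10^7))^(1/3) = 0.04015 m.

40.2 mm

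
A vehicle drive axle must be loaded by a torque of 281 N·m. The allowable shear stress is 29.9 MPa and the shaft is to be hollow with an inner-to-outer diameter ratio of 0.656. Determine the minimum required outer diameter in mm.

For a hollow shaft with d_i/d_o = 0.656: τ_max = 16T/(π d_o³ (1−k⁴)), so d_o = [16T/(π τ_allow (1−k⁴))]^(1/3) = [16·281.0/(π·2.99×10^7·0.8148)]^(1/3) = 0.03887 m.

38.9 mm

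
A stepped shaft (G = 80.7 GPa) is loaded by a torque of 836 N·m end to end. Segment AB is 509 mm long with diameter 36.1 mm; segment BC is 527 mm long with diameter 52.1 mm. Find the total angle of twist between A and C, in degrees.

2.24°

J_AB = π(0.0361)⁴/32 = 1.67×10^-7 m⁴; J_BC = π(0.0521)⁴/32 = 7.23×10^-7 m⁴.
θ = (T/G)·Σ L_i/J_i = (836.0/80.7×10⁹)·(0.509/1.67×10^-7 + 0.527/7.23×10^-7) = 0.03917 rad.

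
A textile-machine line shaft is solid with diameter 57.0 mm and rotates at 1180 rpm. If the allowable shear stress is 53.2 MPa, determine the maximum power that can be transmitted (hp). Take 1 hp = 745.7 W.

J = πd⁴/32 = π(0.0570)⁴/32 = 1.036×10^-6 m⁴.
T_max = τ_allow·J/r = 5.32×10^7 × 1.036×10^-6 / 0.0285 = 1934 N·m.
ω = 2π·1180/60 = 123.6 rad/s, so P_max = T_max·ω = 2.390×10^5 W.

321 hp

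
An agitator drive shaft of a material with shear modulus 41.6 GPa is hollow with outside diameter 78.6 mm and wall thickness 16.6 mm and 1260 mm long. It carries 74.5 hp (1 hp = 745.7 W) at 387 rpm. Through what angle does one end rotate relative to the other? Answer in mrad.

ω = 2π·387/60 = 40.53 rad/s, so T = P/ω = 74.5×745.7 / 40.53 = 1371 N·m.
J = π(d_o⁴ − d_i⁴)/32 = π(0.0786⁴ − 0.0454⁴)/32 = 3.330×10^-6 m⁴.
θ = T·L/(G·J) = 1371 × 1.26 / (41.6×10⁹ × 3.330×10^-6) = 0.01247 rad.

12.5 mrad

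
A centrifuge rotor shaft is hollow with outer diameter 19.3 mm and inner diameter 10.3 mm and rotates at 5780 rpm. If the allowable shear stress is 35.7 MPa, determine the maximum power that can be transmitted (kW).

J = π(d_o⁴ − d_i⁴)/32 = π(0.0193⁴ − 0.0103⁴)/32 = 1.252×10^-8 m⁴.
T_max = τ_allow·J/r = 3.57×10^7 × 1.252×10^-8 / 0.00965 = 46.31 N·m.
ω = 2π·5780/60 = 605.3 rad/s, so P_max = T_max·ω = 2.803×10^4 W.

28.0 kW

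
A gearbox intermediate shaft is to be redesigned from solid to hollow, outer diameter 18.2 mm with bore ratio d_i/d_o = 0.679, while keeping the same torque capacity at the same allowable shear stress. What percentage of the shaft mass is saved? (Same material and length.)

36.8 %

Equal τ_max and T ⇒ the solid shaft needs d_s³ = d_o³(1−k⁴), so d_s = 18.2·(1−0.679⁴)^(1/3) = 16.81 mm.
Area ratio A_h/A_s = d_o²(1−k²)/d_s² = (1−k²)/(1−k⁴)^(2/3) = 0.6320.
Mass saving = 1 − 0.6320 = 36.8 %.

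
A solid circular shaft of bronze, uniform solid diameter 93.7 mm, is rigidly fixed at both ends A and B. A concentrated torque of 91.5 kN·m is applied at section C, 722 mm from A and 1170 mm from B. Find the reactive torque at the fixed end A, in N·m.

With uniform GJ and both ends fixed, compatibility θ_AC = θ_CB gives T_A·a = T_B·b, together with T_A + T_B = T₀.
T_A = T₀·b/(a+b) = 91500·1170/1892 = 56580 N·m; T_B = 34920 N·m.

56600 N·m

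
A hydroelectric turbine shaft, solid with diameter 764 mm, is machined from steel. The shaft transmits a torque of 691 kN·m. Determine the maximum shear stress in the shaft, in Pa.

7.89e6 Pa

J = πd⁴/32 = π(0.764)⁴/32 = 0.03345 m⁴.
τ_max = T·r/J = 691000 × 0.382 / 0.03345 = 7.892×10^6 Pa.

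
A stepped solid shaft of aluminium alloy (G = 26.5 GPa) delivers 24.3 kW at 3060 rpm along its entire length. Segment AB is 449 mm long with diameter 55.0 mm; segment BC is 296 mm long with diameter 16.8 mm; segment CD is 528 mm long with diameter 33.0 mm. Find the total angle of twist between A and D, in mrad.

ω = 2π·3060/60 = 320.4 rad/s, so T = P/ω = 24.3×10³ / 320.4 = 75.83 N·m.
J_AB = π(0.0550)⁴/32 = 8.98×10^-7 m⁴; J_BC = π(0.0168)⁴/32 = 7.82×10^-9 m⁴; J_CD = π(0.0330)⁴/32 = 1.16×10^-7 m⁴.
θ = (T/G)·Σ L_i/J_i = (75.83/26.5×10⁹)·(0.449/8.98×10^-7 + 0.296/7.82×10^-9 + 0.528/1.16×10^-7) = 0.1227 rad.

123 mrad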